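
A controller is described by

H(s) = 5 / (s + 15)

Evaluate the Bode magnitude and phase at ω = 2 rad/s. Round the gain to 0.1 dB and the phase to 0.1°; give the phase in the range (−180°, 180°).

-9.6 dB, -7.6°

At s = jω = j2:
pole (s+15): 15 + j2 → |·| = √(15²+2²) = √229 ≈ 15.133, ∠ = arctan(2/15) ≈ 7.59°
|H| = 5 / 15.133 ≈ 0.3304
Gain = 20 log₁₀(0.3304) ≈ -9.62 dB
∠H = 0.00° − 7.59° = -7.59°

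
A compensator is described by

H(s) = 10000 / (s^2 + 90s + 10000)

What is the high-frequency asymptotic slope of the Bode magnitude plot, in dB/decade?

Each pole contributes −20 dB/decade at high frequency; each zero contributes +20 dB/decade.
Net: 0 zero(s) − 2 pole(s) → -40 dB/decade.

-40 dB/decade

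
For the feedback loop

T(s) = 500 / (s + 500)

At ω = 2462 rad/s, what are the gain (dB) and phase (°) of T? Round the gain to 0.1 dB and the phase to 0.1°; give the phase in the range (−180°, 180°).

-14.0 dB, -78.5°

At s = jω = j2462:
pole (s+500): 500 + j2462 → |·| = √(500²+2462²) = √6311444 ≈ 2512.3, ∠ = arctan(2462/500) ≈ 78.52°
|T| = 500 / 2512.3 ≈ 0.19902
Gain = 20 log₁₀(0.19902) ≈ -14.02 dB
∠T = 0.00° − 78.52° = -78.52°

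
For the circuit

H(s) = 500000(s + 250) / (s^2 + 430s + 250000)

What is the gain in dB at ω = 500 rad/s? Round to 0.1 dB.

62.3 dB

At s = jω = j500:
zero (s+250): 250 + j500 → |·| = √(250²+500²) = √312500 ≈ 559.02, ∠ = arctan(500/250) ≈ 63.43°
quadratic: (j500)² + 430·j500 + 250000 = 0 + j215000 → |·| ≈ 2.15e+05, ∠ ≈ 90.00°
|H| = 500000 · 559.02 / 2.15e+05 ≈ 1300
Gain = 20 log₁₀(1300) ≈ 62.28 dB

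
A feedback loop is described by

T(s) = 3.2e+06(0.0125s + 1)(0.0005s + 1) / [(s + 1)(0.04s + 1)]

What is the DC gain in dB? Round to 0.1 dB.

130.1 dB

T(0) = 3.2e+06 · 1 / 1 = 3.2e+06
20 log₁₀(3.2e+06) ≈ 130.10 dB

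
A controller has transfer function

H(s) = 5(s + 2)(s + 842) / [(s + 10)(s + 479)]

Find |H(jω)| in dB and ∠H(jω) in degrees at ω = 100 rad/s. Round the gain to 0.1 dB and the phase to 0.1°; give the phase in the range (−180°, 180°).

At s = jω = j100:
zero (s+2): 2 + j100 → |·| = √(2²+100²) = √10004 ≈ 100.02, ∠ = arctan(100/2) ≈ 88.85°
zero (s+842): 842 + j100 → |·| = √(842²+100²) = √718964 ≈ 847.92, ∠ = arctan(100/842) ≈ 6.77°
pole (s+10): 10 + j100 → |·| = √(10²+100²) = √10100 ≈ 100.5, ∠ = arctan(100/10) ≈ 84.29°
pole (s+479): 479 + j100 → |·| = √(479²+100²) = √239441 ≈ 489.33, ∠ = arctan(100/479) ≈ 11.79°
|H| = 5 · 84809 / 49178 ≈ 8.6227
Gain = 20 log₁₀(8.6227) ≈ 18.71 dB
∠H = 95.62° − 96.08° = -0.46°

18.7 dB, -0.5°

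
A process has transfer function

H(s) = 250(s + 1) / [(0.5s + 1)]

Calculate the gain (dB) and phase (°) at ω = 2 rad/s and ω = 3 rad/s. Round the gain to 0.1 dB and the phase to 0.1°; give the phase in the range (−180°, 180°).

ω = 2: 51.9 dB, 18.4°; ω = 3: 52.8 dB, 15.3°

At ω = 2 rad/s:
zero (1 + j2·1) = 1 + j2 → |·| ≈ 2.2361, ∠ ≈ 63.43°
pole (1 + j2·0.5) = 1 + j1 → |·| ≈ 1.4142, ∠ ≈ 45.00°
|H| = 250 · 2.2361 / (1.4142) ≈ 395.29
Gain = 20 log₁₀(395.29) ≈ 51.94 dB
∠H = (63.43°) − (45.00°) = 18.43°

At ω = 3 rad/s:
zero (1 + j3·1) = 1 + j3 → |·| ≈ 3.1623, ∠ ≈ 71.57°
pole (1 + j3·0.5) = 1 + j1.5 → |·| ≈ 1.8028, ∠ ≈ 56.31°
|H| = 250 · 3.1623 / (1.8028) ≈ 438.53
Gain = 20 log₁₀(438.53) ≈ 52.84 dB
∠H = (71.57°) − (56.31°) = 15.26°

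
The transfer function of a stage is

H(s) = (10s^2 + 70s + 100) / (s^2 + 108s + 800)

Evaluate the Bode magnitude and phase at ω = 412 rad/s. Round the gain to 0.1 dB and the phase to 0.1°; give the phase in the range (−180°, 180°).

Substitute s = j412:
Numerator: 10(j412)^2 + 70(j412) + 100 = -1697340 + j28840
Denominator: (j412)^2 + 108(j412) + 800 = -168944 + j44496
|N| = √(1697340² + 28840²) ≈ 1.6976e+06, ∠N ≈ 179.03°
|D| = √(168944² + 44496²) ≈ 1.7471e+05, ∠D ≈ 165.24°
|H| = 1.6976e+06 / 1.7471e+05 ≈ 9.7167
Gain = 20 log₁₀(9.7167) ≈ 19.75 dB
∠H = 179.03° − 165.24° = 13.79°

19.8 dB, 13.8°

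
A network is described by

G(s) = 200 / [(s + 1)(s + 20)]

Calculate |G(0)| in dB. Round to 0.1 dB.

G(0) = 200 / (1·20) = 10
20 log₁₀(10) ≈ 20.00 dB

20.0 dB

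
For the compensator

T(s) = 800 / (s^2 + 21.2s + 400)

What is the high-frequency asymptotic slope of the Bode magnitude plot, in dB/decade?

-40 dB/decade

Each pole contributes −20 dB/decade at high frequency; each zero contributes +20 dB/decade.
Net: 0 zero(s) − 2 pole(s) → -40 dB/decade.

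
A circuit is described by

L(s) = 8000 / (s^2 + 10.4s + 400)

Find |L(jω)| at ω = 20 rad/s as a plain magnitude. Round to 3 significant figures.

At s = jω = j20:
quadratic: (j20)² + 10.4·j20 + 400 = 0 + j208 → |·| ≈ 208, ∠ ≈ 90.00°
|L| = 8000 / 208 ≈ 38.462

38.5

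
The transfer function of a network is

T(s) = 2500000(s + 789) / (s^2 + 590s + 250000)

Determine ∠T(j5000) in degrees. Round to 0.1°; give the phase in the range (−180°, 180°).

-92.2°

At s = jω = j5000:
zero (s+789): 789 + j5000 → |·| = √(789²+5000²) = √25622521 ≈ 5061.9, ∠ = arctan(5000/789) ≈ 81.03°
quadratic: (j5000)² + 590·j5000 + 250000 = -24750000 + j2950000 → |·| ≈ 2.4925e+07, ∠ ≈ 173.20°
∠T = 81.03° − 173.20° = -92.17°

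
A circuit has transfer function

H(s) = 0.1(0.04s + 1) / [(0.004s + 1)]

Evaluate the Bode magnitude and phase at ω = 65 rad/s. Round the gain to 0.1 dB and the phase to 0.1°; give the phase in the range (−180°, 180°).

-11.4 dB, 54.4°

At ω = 65 rad/s:
zero (1 + j65·0.04) = 1 + j2.6 → |·| ≈ 2.7857, ∠ ≈ 68.96°
pole (1 + j65·0.004) = 1 + j0.26 → |·| ≈ 1.0332, ∠ ≈ 14.57°
|H| = 0.1 · 2.7857 / (1.0332) ≈ 0.26962
Gain = 20 log₁₀(0.26962) ≈ -11.38 dB
∠H = (68.96°) − (14.57°) = 54.39°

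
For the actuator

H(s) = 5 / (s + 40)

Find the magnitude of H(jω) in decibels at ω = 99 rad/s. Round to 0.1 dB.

-26.6 dB

Substitute s = j99:
Numerator: 5 = 5 + j0
Denominator: (j99) + 40 = 40 + j99
|N| = √(5² + 0²) ≈ 5, ∠N ≈ 0.00°
|D| = √(40² + 99²) ≈ 106.78, ∠D ≈ 68.00°
|H| = 5 / 106.78 ≈ 0.046825
Gain = 20 log₁₀(0.046825) ≈ -26.59 dB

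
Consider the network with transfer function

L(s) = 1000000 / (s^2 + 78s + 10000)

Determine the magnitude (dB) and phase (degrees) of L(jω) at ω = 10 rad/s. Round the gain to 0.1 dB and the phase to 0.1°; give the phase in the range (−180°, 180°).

At s = jω = j10:
quadratic: (j10)² + 78·j10 + 10000 = 9900 + j780 → |·| ≈ 9930.7, ∠ ≈ 4.50°
|L| = 1000000 / 9930.7 ≈ 100.7
Gain = 20 log₁₀(100.7) ≈ 40.06 dB
∠L = 0.00° − 4.50° = -4.50°

40.1 dB, -4.5°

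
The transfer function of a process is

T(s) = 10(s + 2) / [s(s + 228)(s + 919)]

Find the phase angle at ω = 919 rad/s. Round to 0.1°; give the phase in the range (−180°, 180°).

At s = jω = j919:
zero (s+2): 2 + j919 → |·| = √(2²+919²) = √844565 ≈ 919, ∠ = arctan(919/2) ≈ 89.88°
pole (s+228): 228 + j919 → |·| = √(228²+919²) = √896545 ≈ 946.86, ∠ = arctan(919/228) ≈ 76.07°
pole (s+919): 919 + j919 → |·| = √(919²+919²) = √1689122 ≈ 1299.7, ∠ = arctan(919/919) ≈ 45.00°
pole at origin: |s| = 919, ∠ = 90.00° (in denominator)
∠T = 89.88° − 211.07° = -121.19°

-121.2°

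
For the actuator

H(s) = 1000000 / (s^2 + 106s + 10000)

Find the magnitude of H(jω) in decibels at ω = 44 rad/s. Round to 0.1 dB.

40.6 dB

At s = jω = j44:
quadratic: (j44)² + 106·j44 + 10000 = 8064 + j4664 → |·| ≈ 9315.6, ∠ ≈ 30.04°
|H| = 1000000 / 9315.6 ≈ 107.35
Gain = 20 log₁₀(107.35) ≈ 40.62 dB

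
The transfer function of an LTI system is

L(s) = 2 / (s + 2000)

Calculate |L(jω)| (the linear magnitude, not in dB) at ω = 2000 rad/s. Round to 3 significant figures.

At s = jω = j2000:
pole (s+2000): 2000 + j2000 → |·| = √(2000²+2000²) = √8000000 ≈ 2828.4, ∠ = arctan(2000/2000) ≈ 45.00°
|L| = 2 / 2828.4 ≈ 0.00070711

0.000707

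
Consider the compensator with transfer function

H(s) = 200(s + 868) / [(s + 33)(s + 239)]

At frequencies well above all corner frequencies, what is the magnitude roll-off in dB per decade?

Each pole contributes −20 dB/decade at high frequency; each zero contributes +20 dB/decade.
Net: 1 zero(s) − 2 pole(s) → -20 dB/decade.

-20 dB/decade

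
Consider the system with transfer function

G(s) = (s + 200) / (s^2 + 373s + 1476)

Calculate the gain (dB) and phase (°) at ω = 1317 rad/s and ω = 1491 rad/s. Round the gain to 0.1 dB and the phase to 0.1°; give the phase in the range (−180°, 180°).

Substitute s = j1317:
Numerator: (j1317) + 200 = 200 + j1317
Denominator: (j1317)^2 + 373(j1317) + 1476 = -1733013 + j491241
|N| = √(200² + 1317²) ≈ 1332.1, ∠N ≈ 81.37°
|D| = √(1733013² + 491241²) ≈ 1.8013e+06, ∠D ≈ 164.17°
|G| = 1332.1 / 1.8013e+06 ≈ 0.00073952
Gain = 20 log₁₀(0.00073952) ≈ -62.62 dB
∠G = 81.37° − 164.17° = -82.80°

Substitute s = j1491:
Numerator: (j1491) + 200 = 200 + j1491
Denominator: (j1491)^2 + 373(j1491) + 1476 = -2221605 + j556143
|N| = √(200² + 1491²) ≈ 1504.4, ∠N ≈ 82.36°
|D| = √(2221605² + 556143²) ≈ 2.2902e+06, ∠D ≈ 165.95°
|G| = 1504.4 / 2.2902e+06 ≈ 0.00065689
Gain = 20 log₁₀(0.00065689) ≈ -63.65 dB
∠G = 82.36° − 165.95° = -83.59°

ω = 1317: -62.6 dB, -82.8°; ω = 1491: -63.7 dB, -83.6°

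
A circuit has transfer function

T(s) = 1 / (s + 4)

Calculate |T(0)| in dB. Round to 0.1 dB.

-12.0 dB

T(0) = 1 / 4 = 0.25
20 log₁₀(0.25) ≈ -12.04 dB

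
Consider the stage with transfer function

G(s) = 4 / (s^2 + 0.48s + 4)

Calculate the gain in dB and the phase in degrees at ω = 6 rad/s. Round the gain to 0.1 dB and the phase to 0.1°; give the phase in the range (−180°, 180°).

-18.1 dB, -174.9°

At s = jω = j6:
quadratic: (j6)² + 0.48·j6 + 4 = -32 + j2.88 → |·| ≈ 32.129, ∠ ≈ 174.86°
|G| = 4 / 32.129 ≈ 0.1245
Gain = 20 log₁₀(0.1245) ≈ -18.10 dB
∠G = 0.00° − 174.86° = -174.86°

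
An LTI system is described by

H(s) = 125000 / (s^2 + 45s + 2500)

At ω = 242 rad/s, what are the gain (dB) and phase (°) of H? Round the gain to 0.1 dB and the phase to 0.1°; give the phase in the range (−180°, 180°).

At s = jω = j242:
quadratic: (j242)² + 45·j242 + 2500 = -56064 + j10890 → |·| ≈ 57112, ∠ ≈ 169.01°
|H| = 125000 / 57112 ≈ 2.1887
Gain = 20 log₁₀(2.1887) ≈ 6.80 dB
∠H = 0.00° − 169.01° = -169.01°

6.8 dB, -169.0°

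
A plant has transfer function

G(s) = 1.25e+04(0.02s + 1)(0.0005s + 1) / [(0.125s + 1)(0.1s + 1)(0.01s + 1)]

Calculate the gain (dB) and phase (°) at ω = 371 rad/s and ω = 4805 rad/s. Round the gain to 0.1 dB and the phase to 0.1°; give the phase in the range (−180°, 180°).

ω = 371: 23.2 dB, -159.3°; ω = 4805: -12.9 dB, -111.8°

At ω = 371 rad/s:
zero (1 + j371·0.02) = 1 + j7.42 → |·| ≈ 7.4871, ∠ ≈ 82.32°
zero (1 + j371·0.0005) = 1 + j0.1855 → |·| ≈ 1.0171, ∠ ≈ 10.51°
pole (1 + j371·0.125) = 1 + j46.375 → |·| ≈ 46.386, ∠ ≈ 88.76°
pole (1 + j371·0.1) = 1 + j37.1 → |·| ≈ 37.113, ∠ ≈ 88.46°
pole (1 + j371·0.01) = 1 + j3.71 → |·| ≈ 3.8424, ∠ ≈ 74.91°
|G| = 1.25e+04 · 7.4871 · 1.0171 / (46.386 · 37.113 · 3.8424) ≈ 14.39
Gain = 20 log₁₀(14.39) ≈ 23.16 dB
∠G = (82.32° + 10.51°) − (88.76° + 88.46° + 74.91°) = -159.30°

At ω = 4805 rad/s:
zero (1 + j4805·0.02) = 1 + j96.1 → |·| ≈ 96.105, ∠ ≈ 89.40°
zero (1 + j4805·0.0005) = 1 + j2.4025 → |·| ≈ 2.6023, ∠ ≈ 67.40°
pole (1 + j4805·0.125) = 1 + j600.625 → |·| ≈ 600.63, ∠ ≈ 89.90°
pole (1 + j4805·0.1) = 1 + j480.5 → |·| ≈ 480.5, ∠ ≈ 89.88°
pole (1 + j4805·0.01) = 1 + j48.05 → |·| ≈ 48.06, ∠ ≈ 88.81°
|G| = 1.25e+04 · 96.105 · 2.6023 / (600.63 · 480.5 · 48.06) ≈ 0.22539
Gain = 20 log₁₀(0.22539) ≈ -12.94 dB
∠G = (89.40° + 67.40°) − (89.90° + 89.88° + 88.81°) = -111.79°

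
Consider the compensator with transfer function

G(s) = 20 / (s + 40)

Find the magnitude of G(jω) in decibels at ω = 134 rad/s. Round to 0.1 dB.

At s = jω = j134:
pole (s+40): 40 + j134 → |·| = √(40²+134²) = √19556 ≈ 139.84, ∠ = arctan(134/40) ≈ 73.38°
|G| = 20 / 139.84 ≈ 0.14302
Gain = 20 log₁₀(0.14302) ≈ -16.89 dB

-16.9 dB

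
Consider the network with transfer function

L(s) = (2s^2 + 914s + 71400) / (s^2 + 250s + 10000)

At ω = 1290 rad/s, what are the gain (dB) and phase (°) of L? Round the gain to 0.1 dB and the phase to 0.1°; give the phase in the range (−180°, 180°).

6.3 dB, -8.9°

Substitute s = j1290:
Numerator: 2(j1290)^2 + 914(j1290) + 71400 = -3256800 + j1179060
Denominator: (j1290)^2 + 250(j1290) + 10000 = -1654100 + j322500
|N| = √(3256800² + 1179060²) ≈ 3.4637e+06, ∠N ≈ 160.10°
|D| = √(1654100² + 322500²) ≈ 1.6852e+06, ∠D ≈ 168.97°
|L| = 3.4637e+06 / 1.6852e+06 ≈ 2.0554
Gain = 20 log₁₀(2.0554) ≈ 6.26 dB
∠L = 160.10° − 168.97° = -8.87°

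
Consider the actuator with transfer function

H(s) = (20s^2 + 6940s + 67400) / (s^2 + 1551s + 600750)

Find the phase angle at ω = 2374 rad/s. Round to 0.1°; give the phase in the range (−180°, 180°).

Substitute s = j2374:
Numerator: 20(j2374)^2 + 6940(j2374) + 67400 = -112650120 + j16475560
Denominator: (j2374)^2 + 1551(j2374) + 600750 = -5035126 + j3682074
|N| = √(112650120² + 16475560²) ≈ 1.1385e+08, ∠N ≈ 171.68°
|D| = √(5035126² + 3682074²) ≈ 6.2378e+06, ∠D ≈ 143.82°
∠H = 171.68° − 143.82° = 27.86°

27.9°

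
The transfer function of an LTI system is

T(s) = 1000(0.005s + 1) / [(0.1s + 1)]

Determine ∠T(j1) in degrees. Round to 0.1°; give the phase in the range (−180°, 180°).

At ω = 1 rad/s:
zero (1 + j1·0.005) = 1 + j0.005 → |·| ≈ 1, ∠ ≈ 0.29°
pole (1 + j1·0.1) = 1 + j0.1 → |·| ≈ 1.005, ∠ ≈ 5.71°
∠T = (0.29°) − (5.71°) = -5.42°

-5.4°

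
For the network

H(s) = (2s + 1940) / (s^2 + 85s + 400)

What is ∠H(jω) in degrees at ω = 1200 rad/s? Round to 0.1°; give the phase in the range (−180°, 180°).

Substitute s = j1200:
Numerator: 2(j1200) + 1940 = 1940 + j2400
Denominator: (j1200)^2 + 85(j1200) + 400 = -1439600 + j102000
|N| = √(1940² + 2400²) ≈ 3086, ∠N ≈ 51.05°
|D| = √(1439600² + 102000²) ≈ 1.4432e+06, ∠D ≈ 175.95°
∠H = 51.05° − 175.95° = -124.90°

-124.9°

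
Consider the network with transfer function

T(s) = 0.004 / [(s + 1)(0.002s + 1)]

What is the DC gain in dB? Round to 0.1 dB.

-48.0 dB

T(0) = 0.004 · 1 / 1 = 0.004
20 log₁₀(0.004) ≈ -47.96 dB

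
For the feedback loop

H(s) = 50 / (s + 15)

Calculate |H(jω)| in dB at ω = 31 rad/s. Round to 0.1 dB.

3.2 dB

At s = jω = j31:
pole (s+15): 15 + j31 → |·| = √(15²+31²) = √1186 ≈ 34.438, ∠ = arctan(31/15) ≈ 64.18°
|H| = 50 / 34.438 ≈ 1.4519
Gain = 20 log₁₀(1.4519) ≈ 3.24 dB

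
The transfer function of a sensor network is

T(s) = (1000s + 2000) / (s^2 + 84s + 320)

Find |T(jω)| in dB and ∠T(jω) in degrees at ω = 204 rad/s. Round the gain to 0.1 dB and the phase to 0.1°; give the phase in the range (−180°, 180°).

13.2 dB, -68.0°

Substitute s = j204:
Numerator: 1000(j204) + 2000 = 2000 + j204000
Denominator: (j204)^2 + 84(j204) + 320 = -41296 + j17136
|N| = √(2000² + 204000²) ≈ 2.0401e+05, ∠N ≈ 89.44°
|D| = √(41296² + 17136²) ≈ 44710, ∠D ≈ 157.46°
|T| = 2.0401e+05 / 44710 ≈ 4.563
Gain = 20 log₁₀(4.563) ≈ 13.19 dB
∠T = 89.44° − 157.46° = -68.02°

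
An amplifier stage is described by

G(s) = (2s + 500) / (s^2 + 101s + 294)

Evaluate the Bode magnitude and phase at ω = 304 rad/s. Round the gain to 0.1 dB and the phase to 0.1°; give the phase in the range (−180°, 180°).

Substitute s = j304:
Numerator: 2(j304) + 500 = 500 + j608
Denominator: (j304)^2 + 101(j304) + 294 = -92122 + j30704
|N| = √(500² + 608²) ≈ 787.19, ∠N ≈ 50.57°
|D| = √(92122² + 30704²) ≈ 97104, ∠D ≈ 161.57°
|G| = 787.19 / 97104 ≈ 0.0081067
Gain = 20 log₁₀(0.0081067) ≈ -41.82 dB
∠G = 50.57° − 161.57° = -111.00°

-41.8 dB, -111.0°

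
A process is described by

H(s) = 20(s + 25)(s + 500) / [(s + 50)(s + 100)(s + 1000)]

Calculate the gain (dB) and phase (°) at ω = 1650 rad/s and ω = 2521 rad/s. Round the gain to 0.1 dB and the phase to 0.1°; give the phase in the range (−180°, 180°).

At s = jω = j1650:
zero (s+25): 25 + j1650 → |·| = √(25²+1650²) = √2723125 ≈ 1650.2, ∠ = arctan(1650/25) ≈ 89.13°
zero (s+500): 500 + j1650 → |·| = √(500²+1650²) = √2972500 ≈ 1724.1, ∠ = arctan(1650/500) ≈ 73.14°
pole (s+50): 50 + j1650 → |·| = √(50²+1650²) = √2725000 ≈ 1650.8, ∠ = arctan(1650/50) ≈ 88.26°
pole (s+100): 100 + j1650 → |·| = √(100²+1650²) = √2732500 ≈ 1653, ∠ = arctan(1650/100) ≈ 86.53°
pole (s+1000): 1000 + j1650 → |·| = √(1000²+1650²) = √3722500 ≈ 1929.4, ∠ = arctan(1650/1000) ≈ 58.78°
|H| = 20 · 2.8451e+06 / 5.2649e+09 ≈ 0.010808
Gain = 20 log₁₀(0.010808) ≈ -39.33 dB
∠H = 162.27° − 233.57° = -71.30°

At s = jω = j2521:
zero (s+25): 25 + j2521 → |·| = √(25²+2521²) = √6356066 ≈ 2521.1, ∠ = arctan(2521/25) ≈ 89.43°
zero (s+500): 500 + j2521 → |·| = √(500²+2521²) = √6605441 ≈ 2570.1, ∠ = arctan(2521/500) ≈ 78.78°
pole (s+50): 50 + j2521 → |·| = √(50²+2521²) = √6357941 ≈ 2521.5, ∠ = arctan(2521/50) ≈ 88.86°
pole (s+100): 100 + j2521 → |·| = √(100²+2521²) = √6365441 ≈ 2523, ∠ = arctan(2521/100) ≈ 87.73°
pole (s+1000): 1000 + j2521 → |·| = √(1000²+2521²) = √7355441 ≈ 2712.1, ∠ = arctan(2521/1000) ≈ 68.36°
|H| = 20 · 6.4795e+06 / 1.7254e+10 ≈ 0.0075107
Gain = 20 log₁₀(0.0075107) ≈ -42.49 dB
∠H = 168.21° − 244.95° = -76.74°

ω = 1650: -39.3 dB, -71.3°; ω = 2521: -42.5 dB, -76.7°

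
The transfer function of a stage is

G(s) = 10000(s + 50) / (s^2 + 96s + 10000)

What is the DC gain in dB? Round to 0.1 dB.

G(0) = 10000·50 / 10000 = 50
20 log₁₀(50) ≈ 33.98 dB

34.0 dB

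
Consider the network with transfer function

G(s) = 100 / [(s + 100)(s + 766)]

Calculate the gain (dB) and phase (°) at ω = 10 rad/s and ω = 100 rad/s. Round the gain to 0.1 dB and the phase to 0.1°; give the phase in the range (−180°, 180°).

ω = 10: -57.7 dB, -6.5°; ω = 100: -60.8 dB, -52.4°

At s = jω = j10:
pole (s+100): 100 + j10 → |·| = √(100²+10²) = √10100 ≈ 100.5, ∠ = arctan(10/100) ≈ 5.71°
pole (s+766): 766 + j10 → |·| = √(766²+10²) = √586856 ≈ 766.07, ∠ = arctan(10/766) ≈ 0.75°
|G| = 100 / 76990 ≈ 0.0012989
Gain = 20 log₁₀(0.0012989) ≈ -57.73 dB
∠G = 0.00° − 6.46° = -6.46°

At s = jω = j100:
pole (s+100): 100 + j100 → |·| = √(100²+100²) = √20000 ≈ 141.42, ∠ = arctan(100/100) ≈ 45.00°
pole (s+766): 766 + j100 → |·| = √(766²+100²) = √596756 ≈ 772.5, ∠ = arctan(100/766) ≈ 7.44°
|G| = 100 / 1.0925e+05 ≈ 0.00091533
Gain = 20 log₁₀(0.00091533) ≈ -60.77 dB
∠G = 0.00° − 52.44° = -52.44°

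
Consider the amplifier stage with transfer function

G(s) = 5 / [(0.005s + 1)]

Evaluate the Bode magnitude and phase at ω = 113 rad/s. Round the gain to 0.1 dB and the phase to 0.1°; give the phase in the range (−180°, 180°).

12.8 dB, -29.5°

At ω = 113 rad/s:
pole (1 + j113·0.005) = 1 + j0.565 → |·| ≈ 1.1486, ∠ ≈ 29.47°
|G| = 5 · 1 / (1.1486) ≈ 4.3531
Gain = 20 log₁₀(4.3531) ≈ 12.78 dB
∠G = (0°) − (29.47°) = -29.47°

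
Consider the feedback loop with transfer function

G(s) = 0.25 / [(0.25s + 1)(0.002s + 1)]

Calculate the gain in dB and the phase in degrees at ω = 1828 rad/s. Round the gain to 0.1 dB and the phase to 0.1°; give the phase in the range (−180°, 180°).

-76.8 dB, -164.6°

At ω = 1828 rad/s:
pole (1 + j1828·0.25) = 1 + j457 → |·| ≈ 457, ∠ ≈ 89.87°
pole (1 + j1828·0.002) = 1 + j3.656 → |·| ≈ 3.7903, ∠ ≈ 74.70°
|G| = 0.25 · 1 / (457 · 3.7903) ≈ 0.00014433
Gain = 20 log₁₀(0.00014433) ≈ -76.81 dB
∠G = (0°) − (89.87° + 74.70°) = -164.57°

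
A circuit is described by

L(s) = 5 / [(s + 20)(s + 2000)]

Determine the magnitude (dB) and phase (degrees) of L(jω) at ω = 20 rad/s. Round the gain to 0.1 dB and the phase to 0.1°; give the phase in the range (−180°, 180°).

At s = jω = j20:
pole (s+20): 20 + j20 → |·| = √(20²+20²) = √800 ≈ 28.284, ∠ = arctan(20/20) ≈ 45.00°
pole (s+2000): 2000 + j20 → |·| = √(2000²+20²) = √4000400 ≈ 2000.1, ∠ = arctan(20/2000) ≈ 0.57°
|L| = 5 / 56571 ≈ 8.8385e-05
Gain = 20 log₁₀(8.8385e-05) ≈ -81.07 dB
∠L = 0.00° − 45.57° = -45.57°

-81.1 dB, -45.6°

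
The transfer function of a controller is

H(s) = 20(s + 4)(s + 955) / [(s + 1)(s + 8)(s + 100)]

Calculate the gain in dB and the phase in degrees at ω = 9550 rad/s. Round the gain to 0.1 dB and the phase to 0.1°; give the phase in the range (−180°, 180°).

At s = jω = j9550:
zero (s+4): 4 + j9550 → |·| = √(4²+9550²) = √91202516 ≈ 9550, ∠ = arctan(9550/4) ≈ 89.98°
zero (s+955): 955 + j9550 → |·| = √(955²+9550²) = √92114525 ≈ 9597.6, ∠ = arctan(9550/955) ≈ 84.29°
pole (s+1): 1 + j9550 → |·| = √(1²+9550²) = √91202501 ≈ 9550, ∠ = arctan(9550/1) ≈ 89.99°
pole (s+8): 8 + j9550 → |·| = √(8²+9550²) = √91202564 ≈ 9550, ∠ = arctan(9550/8) ≈ 89.95°
pole (s+100): 100 + j9550 → |·| = √(100²+9550²) = √91212500 ≈ 9550.5, ∠ = arctan(9550/100) ≈ 89.40°
|H| = 20 · 9.1657e+07 / 8.7103e+11 ≈ 0.0021046
Gain = 20 log₁₀(0.0021046) ≈ -53.54 dB
∠H = 174.27° − 269.34° = -95.07°

-53.5 dB, -95.1°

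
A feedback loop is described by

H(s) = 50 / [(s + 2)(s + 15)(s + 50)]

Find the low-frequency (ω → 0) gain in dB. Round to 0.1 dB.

-29.5 dB

H(0) = 50 / (2·15·50) ≈ 0.033333
20 log₁₀(0.033333) ≈ -29.54 dB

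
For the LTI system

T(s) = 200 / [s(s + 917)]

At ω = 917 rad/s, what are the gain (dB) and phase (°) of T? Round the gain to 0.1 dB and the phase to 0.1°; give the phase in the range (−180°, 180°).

-75.5 dB, -135.0°

At s = jω = j917:
pole (s+917): 917 + j917 → |·| = √(917²+917²) = √1681778 ≈ 1296.8, ∠ = arctan(917/917) ≈ 45.00°
pole at origin: |s| = 917, ∠ = 90.00° (in denominator)
|T| = 200 / 1.1892e+06 ≈ 0.00016818
Gain = 20 log₁₀(0.00016818) ≈ -75.48 dB
∠T = 0.00° − 135.00° = -135.00°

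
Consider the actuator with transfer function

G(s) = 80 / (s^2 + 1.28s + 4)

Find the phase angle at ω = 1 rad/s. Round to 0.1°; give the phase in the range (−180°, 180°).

At s = jω = j1:
quadratic: (j1)² + 1.28·j1 + 4 = 3 + j1.28 → |·| ≈ 3.2617, ∠ ≈ 23.11°
∠G = 0.00° − 23.11° = -23.11°

-23.1°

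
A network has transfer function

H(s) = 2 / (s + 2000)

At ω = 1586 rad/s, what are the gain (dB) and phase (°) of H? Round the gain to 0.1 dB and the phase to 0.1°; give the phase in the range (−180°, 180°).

Substitute s = j1586:
Numerator: 2 = 2 + j0
Denominator: (j1586) + 2000 = 2000 + j1586
|N| = √(2² + 0²) ≈ 2, ∠N ≈ 0.00°
|D| = √(2000² + 1586²) ≈ 2552.5, ∠D ≈ 38.41°
|H| = 2 / 2552.5 ≈ 0.00078355
Gain = 20 log₁₀(0.00078355) ≈ -62.12 dB
∠H = 0.00° − 38.41° = -38.41°

-62.1 dB, -38.4°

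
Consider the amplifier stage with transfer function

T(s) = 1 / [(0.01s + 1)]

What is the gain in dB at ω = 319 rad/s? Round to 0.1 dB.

At ω = 319 rad/s:
pole (1 + j319·0.01) = 1 + j3.19 → |·| ≈ 3.3431, ∠ ≈ 72.59°
|T| = 1 · 1 / (3.3431) ≈ 0.29912
Gain = 20 log₁₀(0.29912) ≈ -10.48 dB

-10.5 dB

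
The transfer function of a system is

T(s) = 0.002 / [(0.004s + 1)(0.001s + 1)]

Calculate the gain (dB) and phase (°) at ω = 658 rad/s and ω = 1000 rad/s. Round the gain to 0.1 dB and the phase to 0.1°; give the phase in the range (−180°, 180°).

At ω = 658 rad/s:
pole (1 + j658·0.004) = 1 + j2.632 → |·| ≈ 2.8156, ∠ ≈ 69.20°
pole (1 + j658·0.001) = 1 + j0.658 → |·| ≈ 1.1971, ∠ ≈ 33.34°
|T| = 0.002 · 1 / (2.8156 · 1.1971) ≈ 0.00059337
Gain = 20 log₁₀(0.00059337) ≈ -64.53 dB
∠T = (0°) − (69.20° + 33.34°) = -102.54°

At ω = 1000 rad/s:
pole (1 + j1000·0.004) = 1 + j4 → |·| ≈ 4.1231, ∠ ≈ 75.96°
pole (1 + j1000·0.001) = 1 + j1 → |·| ≈ 1.4142, ∠ ≈ 45.00°
|T| = 0.002 · 1 / (4.1231 · 1.4142) ≈ 0.000343
Gain = 20 log₁₀(0.000343) ≈ -69.29 dB
∠T = (0°) − (75.96° + 45.00°) = -120.96°

ω = 658: -64.5 dB, -102.5°; ω = 1000: -69.3 dB, -121.0°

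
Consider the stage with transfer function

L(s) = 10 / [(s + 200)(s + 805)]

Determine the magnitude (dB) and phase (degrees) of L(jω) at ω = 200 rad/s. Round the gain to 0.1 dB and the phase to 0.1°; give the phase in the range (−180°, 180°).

-87.4 dB, -59.0°

At s = jω = j200:
pole (s+200): 200 + j200 → |·| = √(200²+200²) = √80000 ≈ 282.84, ∠ = arctan(200/200) ≈ 45.00°
pole (s+805): 805 + j200 → |·| = √(805²+200²) = √688025 ≈ 829.47, ∠ = arctan(200/805) ≈ 13.95°
|L| = 10 / 2.3461e+05 ≈ 4.2624e-05
Gain = 20 log₁₀(4.2624e-05) ≈ -87.41 dB
∠L = 0.00° − 58.95° = -58.95°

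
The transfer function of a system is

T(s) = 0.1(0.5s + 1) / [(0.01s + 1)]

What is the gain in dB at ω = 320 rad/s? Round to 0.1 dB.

13.6 dB

At ω = 320 rad/s:
zero (1 + j320·0.5) = 1 + j160 → |·| ≈ 160, ∠ ≈ 89.64°
pole (1 + j320·0.01) = 1 + j3.2 → |·| ≈ 3.3526, ∠ ≈ 72.65°
|T| = 0.1 · 160 / (3.3526) ≈ 4.7724
Gain = 20 log₁₀(4.7724) ≈ 13.57 dB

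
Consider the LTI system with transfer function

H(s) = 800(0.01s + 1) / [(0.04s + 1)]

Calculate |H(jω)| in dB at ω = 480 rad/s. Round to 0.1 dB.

At ω = 480 rad/s:
zero (1 + j480·0.01) = 1 + j4.8 → |·| ≈ 4.9031, ∠ ≈ 78.23°
pole (1 + j480·0.04) = 1 + j19.2 → |·| ≈ 19.226, ∠ ≈ 87.02°
|H| = 800 · 4.9031 / (19.226) ≈ 204.02
Gain = 20 log₁₀(204.02) ≈ 46.19 dB

46.2 dB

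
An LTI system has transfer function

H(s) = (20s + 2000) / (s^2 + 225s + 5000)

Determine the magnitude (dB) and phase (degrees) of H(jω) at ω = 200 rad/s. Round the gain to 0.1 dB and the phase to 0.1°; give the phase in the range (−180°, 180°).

Substitute s = j200:
Numerator: 20(j200) + 2000 = 2000 + j4000
Denominator: (j200)^2 + 225(j200) + 5000 = -35000 + j45000
|N| = √(2000² + 4000²) ≈ 4472.1, ∠N ≈ 63.43°
|D| = √(35000² + 45000²) ≈ 57009, ∠D ≈ 127.87°
|H| = 4472.1 / 57009 ≈ 0.078446
Gain = 20 log₁₀(0.078446) ≈ -22.11 dB
∠H = 63.43° − 127.87° = -64.44°

-22.1 dB, -64.4°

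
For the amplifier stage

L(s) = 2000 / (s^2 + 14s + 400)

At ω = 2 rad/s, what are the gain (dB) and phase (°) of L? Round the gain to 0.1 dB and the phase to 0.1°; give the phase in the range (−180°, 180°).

14.0 dB, -4.0°

At s = jω = j2:
quadratic: (j2)² + 14·j2 + 400 = 396 + j28 → |·| ≈ 396.99, ∠ ≈ 4.04°
|L| = 2000 / 396.99 ≈ 5.0379
Gain = 20 log₁₀(5.0379) ≈ 14.04 dB
∠L = 0.00° − 4.04° = -4.04°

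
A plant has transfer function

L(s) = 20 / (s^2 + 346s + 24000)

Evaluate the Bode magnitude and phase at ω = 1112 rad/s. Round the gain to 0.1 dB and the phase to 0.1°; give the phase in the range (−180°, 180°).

Substitute s = j1112:
Numerator: 20 = 20 + j0
Denominator: (j1112)^2 + 346(j1112) + 24000 = -1212544 + j384752
|N| = √(20² + 0²) ≈ 20, ∠N ≈ 0.00°
|D| = √(1212544² + 384752²) ≈ 1.2721e+06, ∠D ≈ 162.40°
|L| = 20 / 1.2721e+06 ≈ 1.5722e-05
Gain = 20 log₁₀(1.5722e-05) ≈ -96.07 dB
∠L = 0.00° − 162.40° = -162.40°

-96.1 dB, -162.4°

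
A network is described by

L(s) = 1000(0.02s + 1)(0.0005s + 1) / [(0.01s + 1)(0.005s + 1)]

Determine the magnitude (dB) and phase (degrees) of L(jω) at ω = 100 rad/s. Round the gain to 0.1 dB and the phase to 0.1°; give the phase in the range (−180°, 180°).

63.0 dB, -5.3°

At ω = 100 rad/s:
zero (1 + j100·0.02) = 1 + j2 → |·| ≈ 2.2361, ∠ ≈ 63.43°
zero (1 + j100·0.0005) = 1 + j0.05 → |·| ≈ 1.0012, ∠ ≈ 2.86°
pole (1 + j100·0.01) = 1 + j1 → |·| ≈ 1.4142, ∠ ≈ 45.00°
pole (1 + j100·0.005) = 1 + j0.5 → |·| ≈ 1.118, ∠ ≈ 26.57°
|L| = 1000 · 2.2361 · 1.0012 / (1.4142 · 1.118) ≈ 1416
Gain = 20 log₁₀(1416) ≈ 63.02 dB
∠L = (63.43° + 2.86°) − (45.00° + 26.57°) = -5.28°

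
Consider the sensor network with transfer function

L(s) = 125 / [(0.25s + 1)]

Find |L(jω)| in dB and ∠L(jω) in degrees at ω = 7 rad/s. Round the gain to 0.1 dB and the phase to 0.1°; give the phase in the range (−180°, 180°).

At ω = 7 rad/s:
pole (1 + j7·0.25) = 1 + j1.75 → |·| ≈ 2.0156, ∠ ≈ 60.26°
|L| = 125 · 1 / (2.0156) ≈ 62.016
Gain = 20 log₁₀(62.016) ≈ 35.85 dB
∠L = (0°) − (60.26°) = -60.26°

35.9 dB, -60.3°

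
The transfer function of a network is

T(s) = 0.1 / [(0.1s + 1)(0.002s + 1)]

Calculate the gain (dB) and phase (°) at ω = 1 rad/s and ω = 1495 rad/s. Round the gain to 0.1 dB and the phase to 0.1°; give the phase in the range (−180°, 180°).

ω = 1: -20.0 dB, -5.8°; ω = 1495: -73.5 dB, -161.1°

At ω = 1 rad/s:
pole (1 + j1·0.1) = 1 + j0.1 → |·| ≈ 1.005, ∠ ≈ 5.71°
pole (1 + j1·0.002) = 1 + j0.002 → |·| ≈ 1, ∠ ≈ 0.11°
|T| = 0.1 · 1 / (1.005 · 1) ≈ 0.099502
Gain = 20 log₁₀(0.099502) ≈ -20.04 dB
∠T = (0°) − (5.71° + 0.11°) = -5.82°

At ω = 1495 rad/s:
pole (1 + j1495·0.1) = 1 + j149.5 → |·| ≈ 149.5, ∠ ≈ 89.62°
pole (1 + j1495·0.002) = 1 + j2.99 → |·| ≈ 3.1528, ∠ ≈ 71.51°
|T| = 0.1 · 1 / (149.5 · 3.1528) ≈ 0.00021216
Gain = 20 log₁₀(0.00021216) ≈ -73.47 dB
∠T = (0°) − (89.62° + 71.51°) = -161.13°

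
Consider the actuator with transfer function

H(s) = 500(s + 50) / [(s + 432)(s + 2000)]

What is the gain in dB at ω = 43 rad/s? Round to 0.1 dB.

At s = jω = j43:
zero (s+50): 50 + j43 → |·| = √(50²+43²) = √4349 ≈ 65.947, ∠ = arctan(43/50) ≈ 40.70°
pole (s+432): 432 + j43 → |·| = √(432²+43²) = √188473 ≈ 434.13, ∠ = arctan(43/432) ≈ 5.68°
pole (s+2000): 2000 + j43 → |·| = √(2000²+43²) = √4001849 ≈ 2000.5, ∠ = arctan(43/2000) ≈ 1.23°
|H| = 500 · 65.947 / 8.6848e+05 ≈ 0.037967
Gain = 20 log₁₀(0.037967) ≈ -28.41 dB

-28.4 dB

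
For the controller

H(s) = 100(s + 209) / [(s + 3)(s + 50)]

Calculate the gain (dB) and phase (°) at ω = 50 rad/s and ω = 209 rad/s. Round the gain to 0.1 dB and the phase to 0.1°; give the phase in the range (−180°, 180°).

ω = 50: 15.7 dB, -118.1°; ω = 209: -3.6 dB, -120.7°

At s = jω = j50:
zero (s+209): 209 + j50 → |·| = √(209²+50²) = √46181 ≈ 214.9, ∠ = arctan(50/209) ≈ 13.45°
pole (s+3): 3 + j50 → |·| = √(3²+50²) = √2509 ≈ 50.09, ∠ = arctan(50/3) ≈ 86.57°
pole (s+50): 50 + j50 → |·| = √(50²+50²) = √5000 ≈ 70.711, ∠ = arctan(50/50) ≈ 45.00°
|H| = 100 · 214.9 / 3541.9 ≈ 6.0674
Gain = 20 log₁₀(6.0674) ≈ 15.66 dB
∠H = 13.45° − 131.57° = -118.12°

At s = jω = j209:
zero (s+209): 209 + j209 → |·| = √(209²+209²) = √87362 ≈ 295.57, ∠ = arctan(209/209) ≈ 45.00°
pole (s+3): 3 + j209 → |·| = √(3²+209²) = √43690 ≈ 209.02, ∠ = arctan(209/3) ≈ 89.18°
pole (s+50): 50 + j209 → |·| = √(50²+209²) = √46181 ≈ 214.9, ∠ = arctan(209/50) ≈ 76.55°
|H| = 100 · 295.57 / 44918 ≈ 0.65802
Gain = 20 log₁₀(0.65802) ≈ -3.64 dB
∠H = 45.00° − 165.73° = -120.73°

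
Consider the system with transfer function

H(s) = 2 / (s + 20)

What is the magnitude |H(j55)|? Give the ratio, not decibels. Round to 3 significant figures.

Substitute s = j55:
Numerator: 2 = 2 + j0
Denominator: (j55) + 20 = 20 + j55
|N| = √(2² + 0²) ≈ 2, ∠N ≈ 0.00°
|D| = √(20² + 55²) ≈ 58.523, ∠D ≈ 70.02°
|H| = 2 / 58.523 ≈ 0.034175

0.0342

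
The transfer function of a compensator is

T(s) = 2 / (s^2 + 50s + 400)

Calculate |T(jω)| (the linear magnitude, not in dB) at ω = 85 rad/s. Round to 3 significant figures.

0.000249

Substitute s = j85:
Numerator: 2 = 2 + j0
Denominator: (j85)^2 + 50(j85) + 400 = -6825 + j4250
|N| = √(2² + 0²) ≈ 2, ∠N ≈ 0.00°
|D| = √(6825² + 4250²) ≈ 8040.1, ∠D ≈ 148.09°
|T| = 2 / 8040.1 ≈ 0.00024875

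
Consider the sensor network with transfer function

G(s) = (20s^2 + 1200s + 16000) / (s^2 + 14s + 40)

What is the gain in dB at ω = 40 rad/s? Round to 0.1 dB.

Substitute s = j40:
Numerator: 20(j40)^2 + 1200(j40) + 16000 = -16000 + j48000
Denominator: (j40)^2 + 14(j40) + 40 = -1560 + j560
|N| = √(16000² + 48000²) ≈ 50596, ∠N ≈ 108.43°
|D| = √(1560² + 560²) ≈ 1657.5, ∠D ≈ 160.25°
|G| = 50596 / 1657.5 ≈ 30.525
Gain = 20 log₁₀(30.525) ≈ 29.69 dB

29.7 dB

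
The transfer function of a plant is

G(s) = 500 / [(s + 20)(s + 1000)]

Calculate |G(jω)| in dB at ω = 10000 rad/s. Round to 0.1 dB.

-106.1 dB

At s = jω = j10000:
pole (s+20): 20 + j10000 → |·| = √(20²+10000²) = √100000400 ≈ 10000, ∠ = arctan(10000/20) ≈ 89.89°
pole (s+1000): 1000 + j10000 → |·| = √(1000²+10000²) = √101000000 ≈ 10050, ∠ = arctan(10000/1000) ≈ 84.29°
|G| = 500 / 1.005e+08 ≈ 4.9751e-06
Gain = 20 log₁₀(4.9751e-06) ≈ -106.06 dB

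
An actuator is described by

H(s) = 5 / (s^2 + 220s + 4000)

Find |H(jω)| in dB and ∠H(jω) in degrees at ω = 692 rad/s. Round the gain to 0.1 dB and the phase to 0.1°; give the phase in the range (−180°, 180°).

Substitute s = j692:
Numerator: 5 = 5 + j0
Denominator: (j692)^2 + 220(j692) + 4000 = -474864 + j152240
|N| = √(5² + 0²) ≈ 5, ∠N ≈ 0.00°
|D| = √(474864² + 152240²) ≈ 4.9867e+05, ∠D ≈ 162.22°
|H| = 5 / 4.9867e+05 ≈ 1.0027e-05
Gain = 20 log₁₀(1.0027e-05) ≈ -99.98 dB
∠H = 0.00° − 162.22° = -162.22°

-100.0 dB, -162.2°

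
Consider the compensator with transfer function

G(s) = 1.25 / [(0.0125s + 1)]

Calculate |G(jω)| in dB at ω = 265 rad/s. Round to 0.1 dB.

-8.8 dB

At ω = 265 rad/s:
pole (1 + j265·0.0125) = 1 + j3.3125 → |·| ≈ 3.4602, ∠ ≈ 73.20°
|G| = 1.25 · 1 / (3.4602) ≈ 0.36125
Gain = 20 log₁₀(0.36125) ≈ -8.84 dB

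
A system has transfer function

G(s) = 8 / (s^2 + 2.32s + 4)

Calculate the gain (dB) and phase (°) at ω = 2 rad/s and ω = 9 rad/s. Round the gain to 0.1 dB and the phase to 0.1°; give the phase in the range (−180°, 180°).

At s = jω = j2:
quadratic: (j2)² + 2.32·j2 + 4 = 0 + j4.64 → |·| ≈ 4.64, ∠ ≈ 90.00°
|G| = 8 / 4.64 ≈ 1.7241
Gain = 20 log₁₀(1.7241) ≈ 4.73 dB
∠G = 0.00° − 90.00° = -90.00°

At s = jω = j9:
quadratic: (j9)² + 2.32·j9 + 4 = -77 + j20.88 → |·| ≈ 79.781, ∠ ≈ 164.83°
|G| = 8 / 79.781 ≈ 0.10027
Gain = 20 log₁₀(0.10027) ≈ -19.98 dB
∠G = 0.00° − 164.83° = -164.83°

ω = 2: 4.7 dB, -90.0°; ω = 9: -20.0 dB, -164.8°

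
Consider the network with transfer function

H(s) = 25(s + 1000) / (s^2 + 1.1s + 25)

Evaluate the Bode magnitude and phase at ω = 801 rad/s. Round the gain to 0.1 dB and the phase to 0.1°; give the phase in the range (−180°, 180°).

At s = jω = j801:
zero (s+1000): 1000 + j801 → |·| = √(1000²+801²) = √1641601 ≈ 1281.2, ∠ = arctan(801/1000) ≈ 38.69°
quadratic: (j801)² + 1.1·j801 + 25 = -641576 + j881.1 → |·| ≈ 6.4158e+05, ∠ ≈ 179.92°
|H| = 25 · 1281.2 / 6.4158e+05 ≈ 0.049924
Gain = 20 log₁₀(0.049924) ≈ -26.03 dB
∠H = 38.69° − 179.92° = -141.23°

-26.0 dB, -141.2°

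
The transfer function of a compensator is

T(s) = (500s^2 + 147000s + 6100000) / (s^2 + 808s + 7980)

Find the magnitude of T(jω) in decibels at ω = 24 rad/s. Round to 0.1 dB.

Substitute s = j24:
Numerator: 500(j24)^2 + 147000(j24) + 6100000 = 5812000 + j3528000
Denominator: (j24)^2 + 808(j24) + 7980 = 7404 + j19392
|N| = √(5812000² + 3528000²) ≈ 6.799e+06, ∠N ≈ 31.26°
|D| = √(7404² + 19392²) ≈ 20757, ∠D ≈ 69.10°
|T| = 6.799e+06 / 20757 ≈ 327.55
Gain = 20 log₁₀(327.55) ≈ 50.31 dB

50.3 dB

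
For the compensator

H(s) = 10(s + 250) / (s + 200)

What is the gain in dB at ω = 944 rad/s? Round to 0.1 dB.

20.1 dB

At s = jω = j944:
zero (s+250): 250 + j944 → |·| = √(250²+944²) = √953636 ≈ 976.54, ∠ = arctan(944/250) ≈ 75.17°
pole (s+200): 200 + j944 → |·| = √(200²+944²) = √931136 ≈ 964.95, ∠ = arctan(944/200) ≈ 78.04°
|H| = 10 · 976.54 / 964.95 ≈ 10.12
Gain = 20 log₁₀(10.12) ≈ 20.10 dB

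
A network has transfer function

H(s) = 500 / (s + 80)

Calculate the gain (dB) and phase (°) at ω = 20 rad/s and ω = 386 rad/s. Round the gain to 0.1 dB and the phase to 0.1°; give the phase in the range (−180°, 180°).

ω = 20: 15.7 dB, -14.0°; ω = 386: 2.1 dB, -78.3°

Substitute s = j20:
Numerator: 500 = 500 + j0
Denominator: (j20) + 80 = 80 + j20
|N| = √(500² + 0²) ≈ 500, ∠N ≈ 0.00°
|D| = √(80² + 20²) ≈ 82.462, ∠D ≈ 14.04°
|H| = 500 / 82.462 ≈ 6.0634
Gain = 20 log₁₀(6.0634) ≈ 15.65 dB
∠H = 0.00° − 14.04° = -14.04°

Substitute s = j386:
Numerator: 500 = 500 + j0
Denominator: (j386) + 80 = 80 + j386
|N| = √(500² + 0²) ≈ 500, ∠N ≈ 0.00°
|D| = √(80² + 386²) ≈ 394.2, ∠D ≈ 78.29°
|H| = 500 / 394.2 ≈ 1.2684
Gain = 20 log₁₀(1.2684) ≈ 2.07 dB
∠H = 0.00° − 78.29° = -78.29°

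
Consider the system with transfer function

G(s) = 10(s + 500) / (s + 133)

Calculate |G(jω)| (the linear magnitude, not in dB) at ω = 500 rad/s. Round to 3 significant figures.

13.7

At s = jω = j500:
zero (s+500): 500 + j500 → |·| = √(500²+500²) = √500000 ≈ 707.11, ∠ = arctan(500/500) ≈ 45.00°
pole (s+133): 133 + j500 → |·| = √(133²+500²) = √267689 ≈ 517.39, ∠ = arctan(500/133) ≈ 75.10°
|G| = 10 · 707.11 / 517.39 ≈ 13.667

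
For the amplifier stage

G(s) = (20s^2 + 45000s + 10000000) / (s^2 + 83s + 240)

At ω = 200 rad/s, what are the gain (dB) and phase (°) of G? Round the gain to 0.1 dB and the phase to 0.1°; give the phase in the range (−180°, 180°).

Substitute s = j200:
Numerator: 20(j200)^2 + 45000(j200) + 10000000 = 9200000 + j9000000
Denominator: (j200)^2 + 83(j200) + 240 = -39760 + j16600
|N| = √(9200000² + 9000000²) ≈ 1.287e+07, ∠N ≈ 44.37°
|D| = √(39760² + 16600²) ≈ 43086, ∠D ≈ 157.34°
|G| = 1.287e+07 / 43086 ≈ 298.7
Gain = 20 log₁₀(298.7) ≈ 49.50 dB
∠G = 44.37° − 157.34° = -112.97°

49.5 dB, -113.0°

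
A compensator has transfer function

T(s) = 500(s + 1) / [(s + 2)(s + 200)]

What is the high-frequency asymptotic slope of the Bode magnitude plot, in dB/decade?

Each pole contributes −20 dB/decade at high frequency; each zero contributes +20 dB/decade.
Net: 1 zero(s) − 2 pole(s) → -20 dB/decade.

-20 dB/decade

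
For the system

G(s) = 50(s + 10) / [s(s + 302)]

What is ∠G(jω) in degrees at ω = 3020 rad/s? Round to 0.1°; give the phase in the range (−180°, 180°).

-84.5°

At s = jω = j3020:
zero (s+10): 10 + j3020 → |·| = √(10²+3020²) = √9120500 ≈ 3020, ∠ = arctan(3020/10) ≈ 89.81°
pole (s+302): 302 + j3020 → |·| = √(302²+3020²) = √9211604 ≈ 3035.1, ∠ = arctan(3020/302) ≈ 84.29°
pole at origin: |s| = 3020, ∠ = 90.00° (in denominator)
∠G = 89.81° − 174.29° = -84.48°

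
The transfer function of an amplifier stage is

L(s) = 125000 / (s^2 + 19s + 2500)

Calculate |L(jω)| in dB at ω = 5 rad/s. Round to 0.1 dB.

At s = jω = j5:
quadratic: (j5)² + 19·j5 + 2500 = 2475 + j95 → |·| ≈ 2476.8, ∠ ≈ 2.20°
|L| = 125000 / 2476.8 ≈ 50.468
Gain = 20 log₁₀(50.468) ≈ 34.06 dB

34.1 dB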